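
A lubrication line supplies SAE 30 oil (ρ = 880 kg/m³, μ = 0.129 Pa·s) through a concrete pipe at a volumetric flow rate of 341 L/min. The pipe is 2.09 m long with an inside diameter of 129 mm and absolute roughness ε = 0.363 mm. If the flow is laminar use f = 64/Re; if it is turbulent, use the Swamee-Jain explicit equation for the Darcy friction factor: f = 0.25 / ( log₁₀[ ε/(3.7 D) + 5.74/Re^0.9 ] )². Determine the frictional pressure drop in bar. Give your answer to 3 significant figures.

ΔP ≈ 0.00225 bar

Q = 341 L/min = 341/60000 = 0.005683 m³/s.
Cross-sectional area A = πD²/4 = π(0.129)²/4 = 0.01307 m²; mean velocity V = Q/A = 0.005683/0.01307 = 0.4348 m/s.
Reynolds number Re = ρVD/μ = 880 · 0.4348 · 0.129 / 0.129 = 382.7.
Re < 2300 → laminar flow, so f = 64/Re = 64/382.7 = 0.1672 (the turbulent correlation is not needed).
Darcy-Weisbach: ΔP = f(L/D)(ρV²/2) = 0.1672·(2.09/0.129)·(880·0.4348²/2) = 0.1672·16.2·83.2 = 225.4 Pa.
ΔP = 225.4 Pa = 0.00225 bar.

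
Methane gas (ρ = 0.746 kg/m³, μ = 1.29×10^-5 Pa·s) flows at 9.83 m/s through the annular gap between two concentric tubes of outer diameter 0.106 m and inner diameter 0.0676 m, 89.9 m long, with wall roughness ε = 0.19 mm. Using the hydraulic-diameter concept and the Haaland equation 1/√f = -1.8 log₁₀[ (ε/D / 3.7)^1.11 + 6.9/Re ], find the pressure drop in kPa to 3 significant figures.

ΔP ≈ 2.86 kPa

Hydraulic diameter D_h = 4A/P = D_o - D_i = 0.106 - 0.0676 = 0.0384 m.
Re = ρVD_h/μ = 0.746·9.83·0.0384/1.29e-05 = 2.183e+04.
ε/D_h = 0.00019/0.0384 = 0.00495; Haaland gives 1/√f = -1.8 log₁₀[0.000646+0.000316] = 5.43, so f = 0.03391.
ΔP = f(L/D_h)(ρV²/2) = 0.03391·89.9/0.0384·36.04 = 2861 Pa.
ΔP = 2.86 kPa.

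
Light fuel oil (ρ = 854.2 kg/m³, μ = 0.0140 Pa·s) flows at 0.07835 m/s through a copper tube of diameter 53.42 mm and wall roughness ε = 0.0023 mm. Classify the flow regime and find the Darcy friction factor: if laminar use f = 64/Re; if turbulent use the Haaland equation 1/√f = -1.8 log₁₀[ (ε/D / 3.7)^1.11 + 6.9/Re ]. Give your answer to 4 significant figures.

Re = ρVD/μ = 854.2·0.07835·0.05342/0.014 = 255.4.
Re < 2300 → laminar, so f = 64/Re = 0.2506 (roughness is irrelevant in laminar flow).

f ≈ 0.2506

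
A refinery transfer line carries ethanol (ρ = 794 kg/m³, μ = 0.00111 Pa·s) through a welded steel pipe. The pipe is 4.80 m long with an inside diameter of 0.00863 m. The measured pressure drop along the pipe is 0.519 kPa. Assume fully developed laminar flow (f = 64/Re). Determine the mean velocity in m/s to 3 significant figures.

For laminar flow, f = 64/Re with Re = ρVD/μ, so Darcy-Weisbach reduces to ΔP = 32μLV/D². Solving for V: V = ΔP·D²/(32μL) = 519·(0.00863)²/(32·0.00111·4.8) = 0.2267 m/s.
Check: Re = ρVD/μ = 794·0.2267·0.00863/0.00111 = 1400 < 2300, so the laminar assumption holds.

V ≈ 0.227 m/s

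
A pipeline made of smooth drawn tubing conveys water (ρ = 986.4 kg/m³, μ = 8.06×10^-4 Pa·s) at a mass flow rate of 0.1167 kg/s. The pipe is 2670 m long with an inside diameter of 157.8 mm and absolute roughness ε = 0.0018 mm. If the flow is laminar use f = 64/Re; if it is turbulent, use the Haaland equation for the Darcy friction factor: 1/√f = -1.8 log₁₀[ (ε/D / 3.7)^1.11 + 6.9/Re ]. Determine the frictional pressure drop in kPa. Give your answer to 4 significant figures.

ΔP ≈ 0.01673 kPa

A = πD²/4 = π(0.1578)²/4 = 0.01956 m²; mean velocity V = ṁ/(ρA) = 0.1167/(986.4 · 0.01956) = 0.006049 m/s.
Reynolds number Re = ρVD/μ = 986.4 · 0.006049 · 0.1578 / 0.000806 = 1168.
Re < 2300 → laminar flow, so f = 64/Re = 64/1168 = 0.05478 (the turbulent correlation is not needed).
Darcy-Weisbach: ΔP = f(L/D)(ρV²/2) = 0.05478·(2670/0.1578)·(986.4·0.006049²/2) = 0.05478·1.692e+04·0.01805 = 16.73 Pa.
ΔP = 16.73 Pa = 0.01673 kPa.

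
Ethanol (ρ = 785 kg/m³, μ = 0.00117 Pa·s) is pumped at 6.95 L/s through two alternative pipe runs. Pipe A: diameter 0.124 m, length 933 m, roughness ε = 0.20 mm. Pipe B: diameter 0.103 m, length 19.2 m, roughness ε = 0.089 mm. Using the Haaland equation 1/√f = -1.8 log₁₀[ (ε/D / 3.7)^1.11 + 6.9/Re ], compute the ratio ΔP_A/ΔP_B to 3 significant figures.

ΔP_A/ΔP_B ≈ 21.4

Pipe A: V = Q/A = 0.00695/0.01208 = 0.5755 m/s; Re = 4.788e+04; ε/D = 0.00161; Haaland → f = 0.02547; ΔP_A = f(L/D)(ρV²/2) = 2.491e+04 Pa.
Pipe B: V = Q/A = 0.00695/0.008332 = 0.8341 m/s; Re = 5.764e+04; ε/D = 0.000864; Haaland → f = 0.02289; ΔP_B = f(L/D)(ρV²/2) = 1165 Pa.
ΔP_A/ΔP_B = 2.491e+04/1165 = 21.4.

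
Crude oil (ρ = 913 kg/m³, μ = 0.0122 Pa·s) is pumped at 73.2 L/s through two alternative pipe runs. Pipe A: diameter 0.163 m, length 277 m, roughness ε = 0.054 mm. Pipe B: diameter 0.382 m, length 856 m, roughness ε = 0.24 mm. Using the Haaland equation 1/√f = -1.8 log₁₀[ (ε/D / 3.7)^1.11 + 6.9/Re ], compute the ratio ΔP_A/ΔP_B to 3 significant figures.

Pipe A: V = Q/A = 0.0732/0.02087 = 3.508 m/s; Re = 4.279e+04; ε/D = 0.000331; Haaland → f = 0.02238; ΔP_A = f(L/D)(ρV²/2) = 2.136e+05 Pa.
Pipe B: V = Q/A = 0.0732/0.1146 = 0.6387 m/s; Re = 1.826e+04; ε/D = 0.000628; Haaland → f = 0.02745; ΔP_B = f(L/D)(ρV²/2) = 1.145e+04 Pa.
ΔP_A/ΔP_B = 2.136e+05/1.145e+04 = 18.7.

ΔP_A/ΔP_B ≈ 18.7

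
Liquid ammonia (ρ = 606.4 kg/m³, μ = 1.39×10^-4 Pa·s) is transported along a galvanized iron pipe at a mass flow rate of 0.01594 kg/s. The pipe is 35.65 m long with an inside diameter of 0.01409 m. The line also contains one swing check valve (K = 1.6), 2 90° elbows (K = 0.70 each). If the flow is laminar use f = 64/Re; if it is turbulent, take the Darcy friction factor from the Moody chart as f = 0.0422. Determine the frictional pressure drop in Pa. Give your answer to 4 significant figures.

A = πD²/4 = π(0.01409)²/4 = 0.0001559 m²; mean velocity V = ṁ/(ρA) = 0.01594/(606.4 · 0.0001559) = 0.1686 m/s.
Reynolds number Re = ρVD/μ = 606.4 · 0.1686 · 0.01409 / 0.000139 = 1.036e+04.
Re > 4000 → turbulent; use the Moody-chart value f = 0.0422.
Total minor-loss coefficient ΣK = 1·1.6 + 2·0.7 = 3.
ΔP = [f·L/D + ΣK]·(ρV²/2) = [0.0422·35.65/0.01409 + 3]·(606.4·0.1686²/2) = [106.8 + 3]·8.617 = 945.9 Pa.

ΔP ≈ 945.9 Pa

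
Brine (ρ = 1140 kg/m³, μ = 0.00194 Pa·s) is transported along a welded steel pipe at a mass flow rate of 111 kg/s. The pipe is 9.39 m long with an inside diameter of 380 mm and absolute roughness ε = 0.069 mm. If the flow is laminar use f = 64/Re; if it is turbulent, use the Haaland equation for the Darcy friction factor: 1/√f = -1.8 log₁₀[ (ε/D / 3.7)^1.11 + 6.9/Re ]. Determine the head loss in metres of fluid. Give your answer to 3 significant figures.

h_f ≈ 0.0156 m

A = πD²/4 = π(0.38)²/4 = 0.1134 m²; mean velocity V = ṁ/(ρA) = 111/(1140 · 0.1134) = 0.8585 m/s.
Reynolds number Re = ρVD/μ = 1140 · 0.8585 · 0.38 / 0.00194 = 1.917e+05.
Re > 4000 → turbulent. Relative roughness ε/D = 6.9e-05/0.38 = 0.000182. Haaland: 1/√f = -1.8 log₁₀[(0.000182/3.7)^1.11 + 6.9/1.917e+05] = -1.8 log₁₀[1.65e-05 + 3.6e-05] = 7.704, so f = 0.01685.
Darcy-Weisbach: ΔP = f(L/D)(ρV²/2) = 0.01685·(9.39/0.38)·(1140·0.8585²/2) = 0.01685·24.71·420.1 = 174.9 Pa.
Head loss h_f = ΔP/(ρg) = 174.9/(1140·9.81) = 0.0156 m.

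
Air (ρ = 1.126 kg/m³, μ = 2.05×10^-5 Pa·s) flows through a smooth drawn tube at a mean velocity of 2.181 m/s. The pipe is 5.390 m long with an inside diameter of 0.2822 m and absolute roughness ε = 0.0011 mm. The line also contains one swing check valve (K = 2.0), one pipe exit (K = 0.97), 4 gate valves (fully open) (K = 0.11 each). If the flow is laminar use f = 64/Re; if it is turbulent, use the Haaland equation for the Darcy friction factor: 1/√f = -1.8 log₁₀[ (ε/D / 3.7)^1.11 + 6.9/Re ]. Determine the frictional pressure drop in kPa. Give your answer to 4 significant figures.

Reynolds number Re = ρVD/μ = 1.126 · 2.181 · 0.2822 / 2.05e-05 = 3.381e+04.
Re > 4000 → turbulent. Relative roughness ε/D = 1.1e-06/0.2822 = 3.9e-06. Haaland: 1/√f = -1.8 log₁₀[(3.9e-06/3.7)^1.11 + 6.9/3.381e+04] = -1.8 log₁₀[2.32e-07 + 0.000204] = 6.641, so f = 0.02267.
Total minor-loss coefficient ΣK = 1·2 + 1·0.97 + 4·0.11 = 3.41.
ΔP = [f·L/D + ΣK]·(ρV²/2) = [0.02267·5.39/0.2822 + 3.41]·(1.126·2.181²/2) = [0.433 + 3.41]·2.678 = 10.29 Pa.
ΔP = 10.29 Pa = 0.01029 kPa.

ΔP ≈ 0.01029 kPa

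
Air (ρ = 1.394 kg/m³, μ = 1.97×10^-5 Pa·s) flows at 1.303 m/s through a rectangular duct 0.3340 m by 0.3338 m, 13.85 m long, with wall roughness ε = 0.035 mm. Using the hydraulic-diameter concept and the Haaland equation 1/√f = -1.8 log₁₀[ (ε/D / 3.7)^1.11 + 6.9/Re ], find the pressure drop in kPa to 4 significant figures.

Hydraulic diameter D_h = 4A/P = 4·(0.334·0.3338)/(2·(0.334+0.3338)) = 0.446/1.336 = 0.3339 m.
Re = ρVD_h/μ = 1.394·1.303·0.3339/1.97e-05 = 3.079e+04.
ε/D_h = 3.5e-05/0.3339 = 0.000105; Haaland gives 1/√f = -1.8 log₁₀[8.95e-06+0.000224] = 6.538, so f = 0.02339.
ΔP = f(L/D_h)(ρV²/2) = 0.02339·13.85/0.3339·1.183 = 1.148 Pa.
ΔP = 0.001148 kPa.

ΔP ≈ 0.001148 kPa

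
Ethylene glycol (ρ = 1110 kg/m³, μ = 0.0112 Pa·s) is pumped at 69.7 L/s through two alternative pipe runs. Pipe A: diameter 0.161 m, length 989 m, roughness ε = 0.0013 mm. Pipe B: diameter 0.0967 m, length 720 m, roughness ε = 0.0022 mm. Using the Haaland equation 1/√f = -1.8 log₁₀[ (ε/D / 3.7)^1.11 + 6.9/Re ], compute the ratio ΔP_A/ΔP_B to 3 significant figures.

ΔP_A/ΔP_B ≈ 0.119

Pipe A: V = Q/A = 0.0697/0.02036 = 3.424 m/s; Re = 5.463e+04; ε/D = 8.07e-06; Haaland → f = 0.02033; ΔP_A = f(L/D)(ρV²/2) = 8.122e+05 Pa.
Pipe B: V = Q/A = 0.0697/0.007344 = 9.491 m/s; Re = 9.095e+04; ε/D = 2.28e-05; Haaland → f = 0.01827; ΔP_B = f(L/D)(ρV²/2) = 6.798e+06 Pa.
ΔP_A/ΔP_B = 8.122e+05/6.798e+06 = 0.119.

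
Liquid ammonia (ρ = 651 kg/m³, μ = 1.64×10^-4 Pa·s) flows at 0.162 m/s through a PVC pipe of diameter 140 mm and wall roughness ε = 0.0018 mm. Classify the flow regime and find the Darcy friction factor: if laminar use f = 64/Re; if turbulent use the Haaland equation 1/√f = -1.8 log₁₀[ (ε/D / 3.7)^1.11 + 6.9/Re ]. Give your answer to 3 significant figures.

f ≈ 0.0183

Re = ρVD/μ = 651·0.162·0.14/0.000164 = 9.003e+04.
Re > 4000 → turbulent. ε/D = 1.8e-06/0.14 = 1.29e-05; Haaland: 1/√f = -1.8 log₁₀[8.72e-07 + 7.66e-05] = 7.399, so f = 0.01827.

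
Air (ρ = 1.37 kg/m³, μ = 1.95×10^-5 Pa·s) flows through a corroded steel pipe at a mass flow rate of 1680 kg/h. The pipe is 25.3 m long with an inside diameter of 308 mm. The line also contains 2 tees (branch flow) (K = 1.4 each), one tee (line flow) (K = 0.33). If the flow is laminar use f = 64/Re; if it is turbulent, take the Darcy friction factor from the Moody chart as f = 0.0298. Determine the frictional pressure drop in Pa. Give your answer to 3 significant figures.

ṁ = 1680 kg/h = 1680/3600 = 0.4667 kg/s.
A = πD²/4 = π(0.308)²/4 = 0.07451 m²; mean velocity V = ṁ/(ρA) = 0.4667/(1.37 · 0.07451) = 4.572 m/s.
Reynolds number Re = ρVD/μ = 1.37 · 4.572 · 0.308 / 1.95e-05 = 9.893e+04.
Re > 4000 → turbulent; use the Moody-chart value f = 0.0298.
Total minor-loss coefficient ΣK = 2·1.4 + 1·0.33 = 3.13.
ΔP = [f·L/D + ΣK]·(ρV²/2) = [0.0298·25.3/0.308 + 3.13]·(1.37·4.572²/2) = [2.448 + 3.13]·14.32 = 79.86 Pa.

ΔP ≈ 79.9 Pa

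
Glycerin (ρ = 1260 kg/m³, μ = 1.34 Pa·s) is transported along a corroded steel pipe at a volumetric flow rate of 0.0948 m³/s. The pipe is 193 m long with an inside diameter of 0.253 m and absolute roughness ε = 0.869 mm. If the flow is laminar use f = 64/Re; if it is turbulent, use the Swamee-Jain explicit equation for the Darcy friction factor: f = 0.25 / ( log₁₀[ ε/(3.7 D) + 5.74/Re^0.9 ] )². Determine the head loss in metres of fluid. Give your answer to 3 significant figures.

h_f ≈ 19.7 m

Cross-sectional area A = πD²/4 = π(0.253)²/4 = 0.05027 m²; mean velocity V = Q/A = 0.0948/0.05027 = 1.886 m/s.
Reynolds number Re = ρVD/μ = 1260 · 1.886 · 0.253 / 1.34 = 448.6.
Re < 2300 → laminar flow, so f = 64/Re = 64/448.6 = 0.1427 (the turbulent correlation is not needed).
Darcy-Weisbach: ΔP = f(L/D)(ρV²/2) = 0.1427·(193/0.253)·(1260·1.886²/2) = 0.1427·762.8·2240 = 2.438e+05 Pa.
Head loss h_f = ΔP/(ρg) = 2.438e+05/(1260·9.81) = 19.7 m.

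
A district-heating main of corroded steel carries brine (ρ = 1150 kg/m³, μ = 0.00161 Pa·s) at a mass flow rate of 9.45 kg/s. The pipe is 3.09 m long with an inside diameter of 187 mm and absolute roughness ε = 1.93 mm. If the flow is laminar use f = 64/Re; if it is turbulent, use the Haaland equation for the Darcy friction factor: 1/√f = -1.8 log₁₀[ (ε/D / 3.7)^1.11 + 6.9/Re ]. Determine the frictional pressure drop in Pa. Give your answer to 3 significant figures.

A = πD²/4 = π(0.187)²/4 = 0.02746 m²; mean velocity V = ṁ/(ρA) = 9.45/(1150 · 0.02746) = 0.2992 m/s.
Reynolds number Re = ρVD/μ = 1150 · 0.2992 · 0.187 / 0.00161 = 3.996e+04.
Re > 4000 → turbulent. Relative roughness ε/D = 0.00193/0.187 = 0.0103. Haaland: 1/√f = -1.8 log₁₀[(0.0103/3.7)^1.11 + 6.9/3.996e+04] = -1.8 log₁₀[0.00146 + 0.000173] = 5.017, so f = 0.03974.
Darcy-Weisbach: ΔP = f(L/D)(ρV²/2) = 0.03974·(3.09/0.187)·(1150·0.2992²/2) = 0.03974·16.52·51.47 = 33.8 Pa.

ΔP ≈ 33.8 Pa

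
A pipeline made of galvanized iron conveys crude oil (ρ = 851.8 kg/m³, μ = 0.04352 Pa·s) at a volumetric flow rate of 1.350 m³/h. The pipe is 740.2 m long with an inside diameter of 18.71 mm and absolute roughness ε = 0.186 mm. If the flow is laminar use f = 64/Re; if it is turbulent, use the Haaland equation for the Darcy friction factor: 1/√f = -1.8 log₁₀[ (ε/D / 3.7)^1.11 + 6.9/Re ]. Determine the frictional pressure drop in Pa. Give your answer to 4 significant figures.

Q = 1.350 m³/h = 1.350/3600 = 0.000375 m³/s.
Cross-sectional area A = πD²/4 = π(0.01871)²/4 = 0.0002749 m²; mean velocity V = Q/A = 0.000375/0.0002749 = 1.364 m/s.
Reynolds number Re = ρVD/μ = 851.8 · 1.364 · 0.01871 / 0.0435 = 499.5.
Re < 2300 → laminar flow, so f = 64/Re = 64/499.5 = 0.1281 (the turbulent correlation is not needed).
Darcy-Weisbach: ΔP = f(L/D)(ρV²/2) = 0.1281·(740.2/0.01871)·(851.8·1.364²/2) = 0.1281·3.956e+04·792.3 = 4.016e+06 Pa.

ΔP ≈ 4016000 Pa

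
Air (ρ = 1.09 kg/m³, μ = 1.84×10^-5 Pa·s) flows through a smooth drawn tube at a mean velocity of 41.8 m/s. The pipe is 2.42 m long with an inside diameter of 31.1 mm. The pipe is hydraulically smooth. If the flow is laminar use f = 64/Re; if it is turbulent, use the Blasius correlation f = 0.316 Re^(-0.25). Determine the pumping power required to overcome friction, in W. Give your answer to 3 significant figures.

P ≈ 44.6 W

Reynolds number Re = ρVD/μ = 1.09 · 41.8 · 0.0311 / 1.84e-05 = 7.701e+04.
Re > 4000 → turbulent. Smooth-pipe (Blasius): f = 0.316 Re^(-0.25) = 0.316/(7.701e+04)^0.25 = 0.01897.
Darcy-Weisbach: ΔP = f(L/D)(ρV²/2) = 0.01897·(2.42/0.0311)·(1.09·41.8²/2) = 0.01897·77.81·952.2 = 1406 Pa.
Q = V·A = 41.8·0.0007596 = 0.03175 m³/s.
Pumping power P = QΔP = 0.03175·1406 = 44.63 W = 44.6 W.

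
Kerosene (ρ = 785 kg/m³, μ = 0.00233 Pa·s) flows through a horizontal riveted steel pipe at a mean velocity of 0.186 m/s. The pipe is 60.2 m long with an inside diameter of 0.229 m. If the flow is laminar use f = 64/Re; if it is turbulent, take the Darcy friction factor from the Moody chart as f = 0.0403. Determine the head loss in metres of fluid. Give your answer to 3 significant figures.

Reynolds number Re = ρVD/μ = 785 · 0.186 · 0.229 / 0.00233 = 1.435e+04.
Re > 4000 → turbulent; use the Moody-chart value f = 0.0403.
Darcy-Weisbach: ΔP = f(L/D)(ρV²/2) = 0.0403·(60.2/0.229)·(785·0.186²/2) = 0.0403·262.9·13.58 = 143.9 Pa.
Head loss h_f = ΔP/(ρg) = 143.9/(785·9.81) = 0.0187 m.

h_f ≈ 0.0187 m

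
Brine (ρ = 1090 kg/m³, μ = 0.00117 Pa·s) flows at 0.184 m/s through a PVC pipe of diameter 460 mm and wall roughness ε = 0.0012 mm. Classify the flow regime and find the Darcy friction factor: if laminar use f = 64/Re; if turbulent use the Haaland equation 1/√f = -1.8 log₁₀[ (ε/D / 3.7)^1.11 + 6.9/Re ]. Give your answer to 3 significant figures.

f ≈ 0.0187

Re = ρVD/μ = 1090·0.184·0.46/0.00117 = 7.885e+04.
Re > 4000 → turbulent. ε/D = 1.2e-06/0.46 = 2.61e-06; Haaland: 1/√f = -1.8 log₁₀[1.48e-07 + 8.75e-05] = 7.303, so f = 0.01875.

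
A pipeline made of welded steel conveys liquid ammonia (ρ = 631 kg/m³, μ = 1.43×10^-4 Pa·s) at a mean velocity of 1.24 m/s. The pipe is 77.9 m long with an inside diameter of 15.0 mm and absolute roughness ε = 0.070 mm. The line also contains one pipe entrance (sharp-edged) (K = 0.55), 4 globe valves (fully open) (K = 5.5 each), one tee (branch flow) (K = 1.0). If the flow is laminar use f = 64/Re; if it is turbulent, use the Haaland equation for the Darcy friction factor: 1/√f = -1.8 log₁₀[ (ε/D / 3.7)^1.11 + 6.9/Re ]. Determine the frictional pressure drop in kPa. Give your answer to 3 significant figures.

ΔP ≈ 89.2 kPa

Reynolds number Re = ρVD/μ = 631 · 1.24 · 0.015 / 0.000143 = 8.207e+04.
Re > 4000 → turbulent. Relative roughness ε/D = 7e-05/0.015 = 0.00467. Haaland: 1/√f = -1.8 log₁₀[(0.00467/3.7)^1.11 + 6.9/8.207e+04] = -1.8 log₁₀[0.000605 + 8.41e-05] = 5.691, so f = 0.03088.
Total minor-loss coefficient ΣK = 1·0.55 + 4·5.5 + 1·1 = 23.6.
ΔP = [f·L/D + ΣK]·(ρV²/2) = [0.03088·77.9/0.015 + 23.6]·(631·1.24²/2) = [160.4 + 23.6]·485.1 = 8.921e+04 Pa.
ΔP = 8.921e+04 Pa = 89.2 kPa.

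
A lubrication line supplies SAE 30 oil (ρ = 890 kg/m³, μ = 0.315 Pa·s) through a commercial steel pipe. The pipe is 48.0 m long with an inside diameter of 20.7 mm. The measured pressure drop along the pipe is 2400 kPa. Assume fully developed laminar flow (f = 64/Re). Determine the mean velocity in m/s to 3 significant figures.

For laminar flow, f = 64/Re with Re = ρVD/μ, so Darcy-Weisbach reduces to ΔP = 32μLV/D². Solving for V: V = ΔP·D²/(32μL) = 2.4e+06·(0.0207)²/(32·0.315·48) = 2.125 m/s.
Check: Re = ρVD/μ = 890·2.125·0.0207/0.315 = 124.3 < 2300, so the laminar assumption holds.

V ≈ 2.13 m/s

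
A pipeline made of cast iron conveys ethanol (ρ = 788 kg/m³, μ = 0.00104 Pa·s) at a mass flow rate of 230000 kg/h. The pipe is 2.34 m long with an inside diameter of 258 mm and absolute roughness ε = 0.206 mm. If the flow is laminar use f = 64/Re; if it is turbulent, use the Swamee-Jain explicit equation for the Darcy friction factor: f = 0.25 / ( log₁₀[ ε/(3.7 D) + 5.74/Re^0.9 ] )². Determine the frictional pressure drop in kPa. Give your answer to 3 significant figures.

ṁ = 230000 kg/h = 230000/3600 = 63.89 kg/s.
A = πD²/4 = π(0.258)²/4 = 0.05228 m²; mean velocity V = ṁ/(ρA) = 63.89/(788 · 0.05228) = 1.551 m/s.
Reynolds number Re = ρVD/μ = 788 · 1.551 · 0.258 / 0.00104 = 3.032e+05.
Re > 4000 → turbulent. Relative roughness ε/D = 0.000206/0.258 = 0.000798. Swamee-Jain: f = 0.25/(log₁₀[0.000798/3.7 + 5.74/3.032e+05^0.9])² = 0.25/(log₁₀[0.000216 + 6.69e-05])² = 0.25/(-3.549)² = 0.01985.
Darcy-Weisbach: ΔP = f(L/D)(ρV²/2) = 0.01985·(2.34/0.258)·(788·1.551²/2) = 0.01985·9.07·947.6 = 170.6 Pa.
ΔP = 170.6 Pa = 0.171 kPa.

ΔP ≈ 0.171 kPa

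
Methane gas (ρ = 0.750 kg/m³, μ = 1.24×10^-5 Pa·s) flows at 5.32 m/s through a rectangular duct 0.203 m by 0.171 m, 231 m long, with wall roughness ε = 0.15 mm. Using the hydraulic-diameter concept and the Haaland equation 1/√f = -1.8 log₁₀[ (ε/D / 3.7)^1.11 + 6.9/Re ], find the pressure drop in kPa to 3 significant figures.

Hydraulic diameter D_h = 4A/P = 4·(0.203·0.171)/(2·(0.203+0.171)) = 0.1389/0.748 = 0.1856 m.
Re = ρVD_h/μ = 0.75·5.32·0.1856/1.24e-05 = 5.973e+04.
ε/D_h = 0.00015/0.1856 = 0.000808; Haaland gives 1/√f = -1.8 log₁₀[8.64e-05+0.000116] = 6.651, so f = 0.02261.
ΔP = f(L/D_h)(ρV²/2) = 0.02261·231/0.1856·10.61 = 298.6 Pa.
ΔP = 0.299 kPa.

ΔP ≈ 0.299 kPa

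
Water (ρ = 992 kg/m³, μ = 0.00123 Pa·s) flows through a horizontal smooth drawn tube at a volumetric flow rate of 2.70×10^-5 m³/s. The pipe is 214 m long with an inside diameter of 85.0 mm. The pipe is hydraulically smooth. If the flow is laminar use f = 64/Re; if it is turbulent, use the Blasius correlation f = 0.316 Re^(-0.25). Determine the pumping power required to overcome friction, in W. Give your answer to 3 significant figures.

P ≈ 1.50×10^-4 W

Cross-sectional area A = πD²/4 = π(0.085)²/4 = 0.005675 m²; mean velocity V = Q/A = 2.7e-05/0.005675 = 0.004758 m/s.
Reynolds number Re = ρVD/μ = 992 · 0.004758 · 0.085 / 0.00123 = 326.2.
Re < 2300 → laminar flow, so f = 64/Re = 64/326.2 = 0.1962 (the turbulent correlation is not needed).
Darcy-Weisbach: ΔP = f(L/D)(ρV²/2) = 0.1962·(214/0.085)·(992·0.004758²/2) = 0.1962·2518·0.01123 = 5.547 Pa.
Pumping power P = QΔP = 2.7e-05·5.547 = 1.498×10^-4 W = 1.50×10^-4 W.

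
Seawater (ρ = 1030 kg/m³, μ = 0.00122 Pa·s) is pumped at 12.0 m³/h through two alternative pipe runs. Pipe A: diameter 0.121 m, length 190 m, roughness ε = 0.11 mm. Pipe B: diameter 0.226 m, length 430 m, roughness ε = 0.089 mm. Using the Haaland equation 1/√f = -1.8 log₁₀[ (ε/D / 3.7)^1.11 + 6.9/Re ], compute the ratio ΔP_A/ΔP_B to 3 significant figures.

Pipe A: V = Q/A = 0.003333/0.0115 = 0.2899 m/s; Re = 2.961e+04; ε/D = 0.000909; Haaland → f = 0.02549; ΔP_A = f(L/D)(ρV²/2) = 1732 Pa.
Pipe B: V = Q/A = 0.003333/0.04011 = 0.08309 m/s; Re = 1.585e+04; ε/D = 0.000394; Haaland → f = 0.02793; ΔP_B = f(L/D)(ρV²/2) = 189 Pa.
ΔP_A/ΔP_B = 1732/189 = 9.17.

ΔP_A/ΔP_B ≈ 9.17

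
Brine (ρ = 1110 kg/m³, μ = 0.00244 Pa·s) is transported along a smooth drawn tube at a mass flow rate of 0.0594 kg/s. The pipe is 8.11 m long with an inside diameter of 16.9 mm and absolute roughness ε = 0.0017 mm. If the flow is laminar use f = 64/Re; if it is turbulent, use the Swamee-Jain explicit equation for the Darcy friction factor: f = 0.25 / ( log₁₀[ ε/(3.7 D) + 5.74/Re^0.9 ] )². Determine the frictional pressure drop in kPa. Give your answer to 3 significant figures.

ΔP ≈ 0.529 kPa

A = πD²/4 = π(0.0169)²/4 = 0.0002243 m²; mean velocity V = ṁ/(ρA) = 0.0594/(1110 · 0.0002243) = 0.2386 m/s.
Reynolds number Re = ρVD/μ = 1110 · 0.2386 · 0.0169 / 0.00244 = 1834.
Re < 2300 → laminar flow, so f = 64/Re = 64/1834 = 0.03489 (the turbulent correlation is not needed).
Darcy-Weisbach: ΔP = f(L/D)(ρV²/2) = 0.03489·(8.11/0.0169)·(1110·0.2386²/2) = 0.03489·479.9·31.59 = 528.9 Pa.
ΔP = 528.9 Pa = 0.529 kPa.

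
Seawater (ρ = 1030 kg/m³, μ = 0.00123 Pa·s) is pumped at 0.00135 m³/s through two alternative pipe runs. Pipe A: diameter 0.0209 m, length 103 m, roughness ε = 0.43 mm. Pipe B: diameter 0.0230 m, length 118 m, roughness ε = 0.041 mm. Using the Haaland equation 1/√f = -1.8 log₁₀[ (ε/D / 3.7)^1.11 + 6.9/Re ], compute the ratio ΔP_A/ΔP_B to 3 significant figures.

Pipe A: V = Q/A = 0.00135/0.0003431 = 3.935 m/s; Re = 6.887e+04; ε/D = 0.0206; Haaland → f = 0.04981; ΔP_A = f(L/D)(ρV²/2) = 1.958e+06 Pa.
Pipe B: V = Q/A = 0.00135/0.0004155 = 3.249 m/s; Re = 6.258e+04; ε/D = 0.00178; Haaland → f = 0.02523; ΔP_B = f(L/D)(ρV²/2) = 7.039e+05 Pa.
ΔP_A/ΔP_B = 1.958e+06/7.039e+05 = 2.78.

ΔP_A/ΔP_B ≈ 2.78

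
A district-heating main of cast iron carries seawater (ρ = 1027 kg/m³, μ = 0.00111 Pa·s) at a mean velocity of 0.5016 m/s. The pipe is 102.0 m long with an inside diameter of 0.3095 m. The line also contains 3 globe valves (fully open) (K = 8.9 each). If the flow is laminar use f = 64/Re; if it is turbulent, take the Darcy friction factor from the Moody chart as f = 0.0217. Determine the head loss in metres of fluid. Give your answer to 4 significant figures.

h_f ≈ 0.4341 m

Reynolds number Re = ρVD/μ = 1027 · 0.5016 · 0.3095 / 0.00111 = 1.436e+05.
Re > 4000 → turbulent; use the Moody-chart value f = 0.0217.
Total minor-loss coefficient ΣK = 3·8.9 = 26.7.
ΔP = [f·L/D + ΣK]·(ρV²/2) = [0.0217·102/0.3095 + 26.7]·(1027·0.5016²/2) = [7.152 + 26.7]·129.2 = 4374 Pa.
Head loss h_f = ΔP/(ρg) = 4374/(1027·9.81) = 0.4341 m.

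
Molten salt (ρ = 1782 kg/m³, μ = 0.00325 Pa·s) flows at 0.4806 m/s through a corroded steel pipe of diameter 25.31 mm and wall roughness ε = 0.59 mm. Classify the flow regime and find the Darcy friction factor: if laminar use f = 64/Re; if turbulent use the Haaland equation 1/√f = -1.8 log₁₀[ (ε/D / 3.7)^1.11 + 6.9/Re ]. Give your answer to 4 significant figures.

f ≈ 0.05669

Re = ρVD/μ = 1782·0.4806·0.02531/0.00325 = 6670.
Re > 4000 → turbulent. ε/D = 0.00059/0.02531 = 0.0233; Haaland: 1/√f = -1.8 log₁₀[0.00361 + 0.00103] = 4.2, so f = 0.05669.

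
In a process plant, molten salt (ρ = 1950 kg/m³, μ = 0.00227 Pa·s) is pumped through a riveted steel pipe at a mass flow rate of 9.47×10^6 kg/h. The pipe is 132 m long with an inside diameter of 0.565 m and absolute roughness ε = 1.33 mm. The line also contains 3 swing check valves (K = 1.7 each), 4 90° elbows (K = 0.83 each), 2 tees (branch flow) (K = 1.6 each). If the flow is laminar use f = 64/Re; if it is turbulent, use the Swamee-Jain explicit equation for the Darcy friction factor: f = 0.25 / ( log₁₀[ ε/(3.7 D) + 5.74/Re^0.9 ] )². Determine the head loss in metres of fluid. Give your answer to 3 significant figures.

ṁ = 9.47×10^6 kg/h = 9.47×10^6/3600 = 2631 kg/s.
A = πD²/4 = π(0.565)²/4 = 0.2507 m²; mean velocity V = ṁ/(ρA) = 2631/(1950 · 0.2507) = 5.381 m/s.
Reynolds number Re = ρVD/μ = 1950 · 5.381 · 0.565 / 0.00227 = 2.611e+06.
Re > 4000 → turbulent. Relative roughness ε/D = 0.00133/0.565 = 0.00235. Swamee-Jain: f = 0.25/(log₁₀[0.00235/3.7 + 5.74/2.611e+06^0.9])² = 0.25/(log₁₀[0.000636 + 9.63e-06])² = 0.25/(-3.19)² = 0.02457.
Total minor-loss coefficient ΣK = 3·1.7 + 4·0.83 + 2·1.6 = 11.6.
ΔP = [f·L/D + ΣK]·(ρV²/2) = [0.02457·132/0.565 + 11.6]·(1950·5.381²/2) = [5.74 + 11.6]·2.823e+04 = 4.9e+05 Pa.
Head loss h_f = ΔP/(ρg) = 4.9e+05/(1950·9.81) = 25.6 m.

h_f ≈ 25.6 m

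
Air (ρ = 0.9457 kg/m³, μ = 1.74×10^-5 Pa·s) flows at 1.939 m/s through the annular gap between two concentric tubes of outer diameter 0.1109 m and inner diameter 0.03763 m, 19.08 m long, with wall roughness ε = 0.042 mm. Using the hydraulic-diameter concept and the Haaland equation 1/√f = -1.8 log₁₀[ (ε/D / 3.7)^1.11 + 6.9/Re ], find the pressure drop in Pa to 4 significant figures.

Hydraulic diameter D_h = 4A/P = D_o - D_i = 0.1109 - 0.03763 = 0.07327 m.
Re = ρVD_h/μ = 0.9457·1.939·0.07327/1.74e-05 = 7722.
ε/D_h = 4.2e-05/0.07327 = 0.000573; Haaland gives 1/√f = -1.8 log₁₀[5.9e-05+0.000894] = 5.438, so f = 0.03382.
ΔP = f(L/D_h)(ρV²/2) = 0.03382·19.08/0.07327·1.778 = 15.66 Pa.

ΔP ≈ 15.66 Pa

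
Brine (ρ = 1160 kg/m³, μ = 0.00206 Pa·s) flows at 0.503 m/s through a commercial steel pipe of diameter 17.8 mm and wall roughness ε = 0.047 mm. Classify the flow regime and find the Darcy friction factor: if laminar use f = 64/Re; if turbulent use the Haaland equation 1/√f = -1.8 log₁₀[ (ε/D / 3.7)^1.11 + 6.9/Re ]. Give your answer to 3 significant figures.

f ≈ 0.0402

Re = ρVD/μ = 1160·0.503·0.0178/0.00206 = 5042.
Re > 4000 → turbulent. ε/D = 4.7e-05/0.0178 = 0.00264; Haaland: 1/√f = -1.8 log₁₀[0.000322 + 0.00137] = 4.99, so f = 0.04017.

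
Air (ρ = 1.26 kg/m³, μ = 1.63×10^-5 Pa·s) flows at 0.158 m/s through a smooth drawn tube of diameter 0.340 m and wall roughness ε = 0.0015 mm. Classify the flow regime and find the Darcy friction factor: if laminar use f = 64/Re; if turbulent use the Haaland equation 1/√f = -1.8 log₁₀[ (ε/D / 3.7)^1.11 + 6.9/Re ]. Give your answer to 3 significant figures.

Re = ρVD/μ = 1.26·0.158·0.34/1.63e-05 = 4153.
Re > 4000 → turbulent. ε/D = 1.5e-06/0.34 = 4.41e-06; Haaland: 1/√f = -1.8 log₁₀[2.66e-07 + 0.00166] = 5.003, so f = 0.03995.

f ≈ 0.0400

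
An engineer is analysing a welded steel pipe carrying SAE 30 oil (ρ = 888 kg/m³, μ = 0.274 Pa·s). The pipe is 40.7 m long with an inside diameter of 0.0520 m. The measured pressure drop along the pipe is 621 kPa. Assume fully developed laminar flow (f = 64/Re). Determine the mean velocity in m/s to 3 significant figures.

For laminar flow, f = 64/Re with Re = ρVD/μ, so Darcy-Weisbach reduces to ΔP = 32μLV/D². Solving for V: V = ΔP·D²/(32μL) = 6.21e+05·(0.052)²/(32·0.274·40.7) = 4.705 m/s.
Check: Re = ρVD/μ = 888·4.705·0.052/0.274 = 793 < 2300, so the laminar assumption holds.

V ≈ 4.71 m/s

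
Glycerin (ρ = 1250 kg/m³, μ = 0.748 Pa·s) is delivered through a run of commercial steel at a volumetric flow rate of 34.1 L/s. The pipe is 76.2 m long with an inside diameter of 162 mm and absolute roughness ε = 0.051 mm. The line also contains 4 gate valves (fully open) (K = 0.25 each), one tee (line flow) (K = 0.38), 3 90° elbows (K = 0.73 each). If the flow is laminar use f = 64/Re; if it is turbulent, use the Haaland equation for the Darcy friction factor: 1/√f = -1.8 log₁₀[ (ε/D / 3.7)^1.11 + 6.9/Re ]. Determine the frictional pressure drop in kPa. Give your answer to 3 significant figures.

Q = 34.1 L/s = 34.1/1000 = 0.0341 m³/s.
Cross-sectional area A = πD²/4 = π(0.162)²/4 = 0.02061 m²; mean velocity V = Q/A = 0.0341/0.02061 = 1.654 m/s.
Reynolds number Re = ρVD/μ = 1250 · 1.654 · 0.162 / 0.748 = 447.9.
Re < 2300 → laminar flow, so f = 64/Re = 64/447.9 = 0.1429 (the turbulent correlation is not needed).
Total minor-loss coefficient ΣK = 4·0.25 + 1·0.38 + 3·0.73 = 3.57.
ΔP = [f·L/D + ΣK]·(ρV²/2) = [0.1429·76.2/0.162 + 3.57]·(1250·1.654²/2) = [67.21 + 3.57]·1711 = 1.211e+05 Pa.
ΔP = 1.211e+05 Pa = 121 kPa.

ΔP ≈ 121 kPa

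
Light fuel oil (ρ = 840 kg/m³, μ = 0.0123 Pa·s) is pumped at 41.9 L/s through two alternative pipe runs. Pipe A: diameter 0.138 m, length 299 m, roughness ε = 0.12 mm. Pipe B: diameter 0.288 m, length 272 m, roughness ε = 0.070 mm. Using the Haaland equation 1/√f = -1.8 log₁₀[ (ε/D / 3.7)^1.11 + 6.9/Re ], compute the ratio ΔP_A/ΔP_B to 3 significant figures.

ΔP_A/ΔP_B ≈ 38.5

Pipe A: V = Q/A = 0.0419/0.01496 = 2.801 m/s; Re = 2.64e+04; ε/D = 0.00087; Haaland → f = 0.02594; ΔP_A = f(L/D)(ρV²/2) = 1.852e+05 Pa.
Pipe B: V = Q/A = 0.0419/0.06514 = 0.6432 m/s; Re = 1.265e+04; ε/D = 0.000243; Haaland → f = 0.0293; ΔP_B = f(L/D)(ρV²/2) = 4808 Pa.
ΔP_A/ΔP_B = 1.852e+05/4808 = 38.5.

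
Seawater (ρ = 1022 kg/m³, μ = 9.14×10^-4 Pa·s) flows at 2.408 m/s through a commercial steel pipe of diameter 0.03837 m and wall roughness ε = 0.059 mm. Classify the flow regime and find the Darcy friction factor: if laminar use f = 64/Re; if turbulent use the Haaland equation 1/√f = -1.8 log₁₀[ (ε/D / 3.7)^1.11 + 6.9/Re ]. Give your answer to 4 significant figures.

f ≈ 0.02363

Re = ρVD/μ = 1022·2.408·0.03837/0.000914 = 1.033e+05.
Re > 4000 → turbulent. ε/D = 5.9e-05/0.03837 = 0.00154; Haaland: 1/√f = -1.8 log₁₀[0.000176 + 6.68e-05] = 6.505, so f = 0.02363.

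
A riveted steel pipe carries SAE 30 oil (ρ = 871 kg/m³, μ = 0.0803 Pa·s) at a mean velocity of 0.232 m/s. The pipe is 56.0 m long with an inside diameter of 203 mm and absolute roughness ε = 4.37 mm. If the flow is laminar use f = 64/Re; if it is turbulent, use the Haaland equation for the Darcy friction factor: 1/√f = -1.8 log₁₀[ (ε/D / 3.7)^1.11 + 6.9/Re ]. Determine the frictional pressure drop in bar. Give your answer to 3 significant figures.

ΔP ≈ 0.00810 bar

Reynolds number Re = ρVD/μ = 871 · 0.232 · 0.203 / 0.0803 = 510.8.
Re < 2300 → laminar flow, so f = 64/Re = 64/510.8 = 0.1253 (the turbulent correlation is not needed).
Darcy-Weisbach: ΔP = f(L/D)(ρV²/2) = 0.1253·(56/0.203)·(871·0.232²/2) = 0.1253·275.9·23.44 = 810.1 Pa.
ΔP = 810.1 Pa = 0.00810 bar.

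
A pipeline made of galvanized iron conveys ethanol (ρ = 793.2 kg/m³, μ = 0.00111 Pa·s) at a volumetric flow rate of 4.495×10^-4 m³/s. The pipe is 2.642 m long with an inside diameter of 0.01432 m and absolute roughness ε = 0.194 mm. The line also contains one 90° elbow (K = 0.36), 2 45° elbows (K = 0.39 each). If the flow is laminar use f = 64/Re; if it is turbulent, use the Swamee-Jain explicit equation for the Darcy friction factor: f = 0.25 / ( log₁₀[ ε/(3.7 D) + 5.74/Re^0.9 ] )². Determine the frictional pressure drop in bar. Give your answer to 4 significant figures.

Cross-sectional area A = πD²/4 = π(0.01432)²/4 = 0.0001611 m²; mean velocity V = Q/A = 0.0004495/0.0001611 = 2.791 m/s.
Reynolds number Re = ρVD/μ = 793.2 · 2.791 · 0.01432 / 0.00111 = 2.856e+04.
Re > 4000 → turbulent. Relative roughness ε/D = 0.000194/0.01432 = 0.0135. Swamee-Jain: f = 0.25/(log₁₀[0.0135/3.7 + 5.74/2.856e+04^0.9])² = 0.25/(log₁₀[0.00366 + 0.000561])² = 0.25/(-2.374)² = 0.04434.
Total minor-loss coefficient ΣK = 1·0.36 + 2·0.39 = 1.14.
ΔP = [f·L/D + ΣK]·(ρV²/2) = [0.04434·2.642/0.01432 + 1.14]·(793.2·2.791²/2) = [8.181 + 1.14]·3089 = 2.879e+04 Pa.
ΔP = 2.879e+04 Pa = 0.2879 bar.

ΔP ≈ 0.2879 bar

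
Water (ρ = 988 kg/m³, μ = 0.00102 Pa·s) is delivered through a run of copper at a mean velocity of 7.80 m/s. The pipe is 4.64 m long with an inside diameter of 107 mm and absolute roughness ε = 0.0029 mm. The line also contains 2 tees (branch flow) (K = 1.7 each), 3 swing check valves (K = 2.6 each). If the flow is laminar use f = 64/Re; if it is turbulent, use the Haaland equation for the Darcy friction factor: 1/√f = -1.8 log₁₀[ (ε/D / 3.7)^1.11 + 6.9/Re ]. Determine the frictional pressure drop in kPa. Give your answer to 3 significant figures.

ΔP ≈ 353 kPa

Reynolds number Re = ρVD/μ = 988 · 7.8 · 0.107 / 0.00102 = 8.084e+05.
Re > 4000 → turbulent. Relative roughness ε/D = 2.9e-06/0.107 = 2.71e-05. Haaland: 1/√f = -1.8 log₁₀[(2.71e-05/3.7)^1.11 + 6.9/8.084e+05] = -1.8 log₁₀[1.99e-06 + 8.54e-06] = 8.96, so f = 0.01246.
Total minor-loss coefficient ΣK = 2·1.7 + 3·2.6 = 11.2.
ΔP = [f·L/D + ΣK]·(ρV²/2) = [0.01246·4.64/0.107 + 11.2]·(988·7.8²/2) = [0.5402 + 11.2]·3.005e+04 = 3.529e+05 Pa.
ΔP = 3.529e+05 Pa = 353 kPa.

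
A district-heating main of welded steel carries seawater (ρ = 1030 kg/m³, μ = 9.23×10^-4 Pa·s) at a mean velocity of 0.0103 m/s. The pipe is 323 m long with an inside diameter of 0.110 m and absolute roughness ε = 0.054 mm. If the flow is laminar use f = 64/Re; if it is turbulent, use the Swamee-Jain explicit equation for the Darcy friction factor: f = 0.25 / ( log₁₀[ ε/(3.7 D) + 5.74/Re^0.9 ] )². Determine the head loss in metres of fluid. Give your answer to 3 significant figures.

Reynolds number Re = ρVD/μ = 1030 · 0.0103 · 0.11 / 0.000923 = 1264.
Re < 2300 → laminar flow, so f = 64/Re = 64/1264 = 0.05062 (the turbulent correlation is not needed).
Darcy-Weisbach: ΔP = f(L/D)(ρV²/2) = 0.05062·(323/0.11)·(1030·0.0103²/2) = 0.05062·2936·0.05464 = 8.121 Pa.
Head loss h_f = ΔP/(ρg) = 8.121/(1030·9.81) = 8.04×10^-4 m.

h_f ≈ 8.04×10^-4 m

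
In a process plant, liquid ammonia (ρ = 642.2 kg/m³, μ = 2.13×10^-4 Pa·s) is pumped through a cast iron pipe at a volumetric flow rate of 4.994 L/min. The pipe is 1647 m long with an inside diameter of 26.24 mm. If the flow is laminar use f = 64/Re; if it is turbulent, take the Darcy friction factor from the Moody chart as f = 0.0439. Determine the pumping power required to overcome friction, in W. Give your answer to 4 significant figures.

Q = 4.994 L/min = 4.994/60000 = 8.323e-05 m³/s.
Cross-sectional area A = πD²/4 = π(0.02624)²/4 = 0.0005408 m²; mean velocity V = Q/A = 8.323e-05/0.0005408 = 0.1539 m/s.
Reynolds number Re = ρVD/μ = 642.2 · 0.1539 · 0.02624 / 0.000213 = 1.218e+04.
Re > 4000 → turbulent; use the Moody-chart value f = 0.0439.
Darcy-Weisbach: ΔP = f(L/D)(ρV²/2) = 0.0439·(1647/0.02624)·(642.2·0.1539²/2) = 0.0439·6.277e+04·7.607 = 2.096e+04 Pa.
Pumping power P = QΔP = 8.323e-05·2.096e+04 = 1.7446 W = 1.745 W.

P ≈ 1.745 W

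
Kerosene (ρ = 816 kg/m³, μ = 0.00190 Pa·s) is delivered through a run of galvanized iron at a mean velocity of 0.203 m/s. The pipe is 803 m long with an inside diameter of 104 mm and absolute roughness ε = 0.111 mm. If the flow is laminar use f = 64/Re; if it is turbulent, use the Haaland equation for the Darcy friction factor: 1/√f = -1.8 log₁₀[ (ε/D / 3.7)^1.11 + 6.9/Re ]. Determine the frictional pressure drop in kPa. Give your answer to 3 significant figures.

Reynolds number Re = ρVD/μ = 816 · 0.203 · 0.104 / 0.0019 = 9067.
Re > 4000 → turbulent. Relative roughness ε/D = 0.000111/0.104 = 0.00107. Haaland: 1/√f = -1.8 log₁₀[(0.00107/3.7)^1.11 + 6.9/9067] = -1.8 log₁₀[0.000118 + 0.000761] = 5.501, so f = 0.03304.
Darcy-Weisbach: ΔP = f(L/D)(ρV²/2) = 0.03304·(803/0.104)·(816·0.203²/2) = 0.03304·7721·16.81 = 4290 Pa.
ΔP = 4290 Pa = 4.29 kPa.

ΔP ≈ 4.29 kPa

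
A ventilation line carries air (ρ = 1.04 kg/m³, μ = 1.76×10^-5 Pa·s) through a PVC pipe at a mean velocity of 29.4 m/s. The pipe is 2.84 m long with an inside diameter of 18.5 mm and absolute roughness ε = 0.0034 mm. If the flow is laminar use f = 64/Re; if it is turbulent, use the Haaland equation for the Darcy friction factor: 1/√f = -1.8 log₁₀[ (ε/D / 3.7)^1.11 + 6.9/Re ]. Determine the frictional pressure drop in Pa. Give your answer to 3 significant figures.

ΔP ≈ 1610 Pa

Reynolds number Re = ρVD/μ = 1.04 · 29.4 · 0.0185 / 1.76e-05 = 3.214e+04.
Re > 4000 → turbulent. Relative roughness ε/D = 3.4e-06/0.0185 = 0.000184. Haaland: 1/√f = -1.8 log₁₀[(0.000184/3.7)^1.11 + 6.9/3.214e+04] = -1.8 log₁₀[1.67e-05 + 0.000215] = 6.544, so f = 0.02335.
Darcy-Weisbach: ΔP = f(L/D)(ρV²/2) = 0.02335·(2.84/0.0185)·(1.04·29.4²/2) = 0.02335·153.5·449.5 = 1611 Pa.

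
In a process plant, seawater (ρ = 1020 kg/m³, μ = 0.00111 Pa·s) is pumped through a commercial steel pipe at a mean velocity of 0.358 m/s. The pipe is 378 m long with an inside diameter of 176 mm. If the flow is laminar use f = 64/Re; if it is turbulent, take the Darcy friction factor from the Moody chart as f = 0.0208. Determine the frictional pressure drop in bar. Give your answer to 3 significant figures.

ΔP ≈ 0.0292 bar

Reynolds number Re = ρVD/μ = 1020 · 0.358 · 0.176 / 0.00111 = 5.79e+04.
Re > 4000 → turbulent; use the Moody-chart value f = 0.0208.
Darcy-Weisbach: ΔP = f(L/D)(ρV²/2) = 0.0208·(378/0.176)·(1020·0.358²/2) = 0.0208·2148·65.36 = 2920 Pa.
ΔP = 2920 Pa = 0.0292 bar.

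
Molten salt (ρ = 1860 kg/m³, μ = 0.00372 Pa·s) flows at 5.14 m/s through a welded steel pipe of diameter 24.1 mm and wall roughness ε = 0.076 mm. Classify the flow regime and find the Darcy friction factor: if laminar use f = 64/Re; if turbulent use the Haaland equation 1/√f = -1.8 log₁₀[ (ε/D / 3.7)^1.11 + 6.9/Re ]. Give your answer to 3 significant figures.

Re = ρVD/μ = 1860·5.14·0.0241/0.00372 = 6.194e+04.
Re > 4000 → turbulent. ε/D = 7.6e-05/0.0241 = 0.00315; Haaland: 1/√f = -1.8 log₁₀[0.000392 + 0.000111] = 5.937, so f = 0.02837.

f ≈ 0.0284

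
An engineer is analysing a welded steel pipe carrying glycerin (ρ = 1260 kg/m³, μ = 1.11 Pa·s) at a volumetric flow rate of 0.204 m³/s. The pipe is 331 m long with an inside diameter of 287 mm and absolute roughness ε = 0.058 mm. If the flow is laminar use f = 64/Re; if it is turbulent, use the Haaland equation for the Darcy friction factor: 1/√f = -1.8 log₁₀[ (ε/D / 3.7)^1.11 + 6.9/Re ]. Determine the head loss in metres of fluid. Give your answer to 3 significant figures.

h_f ≈ 36.4 m

Cross-sectional area A = πD²/4 = π(0.287)²/4 = 0.06469 m²; mean velocity V = Q/A = 0.204/0.06469 = 3.153 m/s.
Reynolds number Re = ρVD/μ = 1260 · 3.153 · 0.287 / 1.11 = 1027.
Re < 2300 → laminar flow, so f = 64/Re = 64/1027 = 0.0623 (the turbulent correlation is not needed).
Darcy-Weisbach: ΔP = f(L/D)(ρV²/2) = 0.0623·(331/0.287)·(1260·3.153²/2) = 0.0623·1153·6265 = 4.501e+05 Pa.
Head loss h_f = ΔP/(ρg) = 4.501e+05/(1260·9.81) = 36.4 m.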